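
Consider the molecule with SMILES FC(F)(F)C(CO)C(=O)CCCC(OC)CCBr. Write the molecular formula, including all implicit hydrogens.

C11H18BrF3O3

Walk through each heavy atom and fill implicit hydrogens from standard valence (C 4, N 3, O 2, S 2, halogen 1):
  atom 1: F (halogen, monovalent) → 0 H
  atom 2: C, bond orders sum to 4 (valence 4) → 0 H
  atom 3: F (halogen, monovalent) → 0 H
  atom 4: F (halogen, monovalent) → 0 H
  atom 5: C, bond orders sum to 3 (valence 4) → 1 H
  atom 6: C, bond orders sum to 2 (valence 4) → 2 H
  atom 7: O, bond orders sum to 1 (valence 2) → 1 H
  atom 8: C, bond orders sum to 4 (valence 4) → 0 H
  atom 9: O, bond orders sum to 2 (valence 2) → 0 H
  atom 10: C, bond orders sum to 2 (valence 4) → 2 H
  atom 11: C, bond orders sum to 2 (valence 4) → 2 H
  atom 12: C, bond orders sum to 2 (valence 4) → 2 H
  atom 13: C, bond orders sum to 3 (valence 4) → 1 H
  atom 14: O, bond orders sum to 2 (valence 2) → 0 H
  atom 15: C, bond orders sum to 1 (valence 4) → 3 H
  atom 16: C, bond orders sum to 2 (valence 4) → 2 H
  atom 17: C, bond orders sum to 2 (valence 4) → 2 H
  atom 18: Br (halogen, monovalent) → 0 H
Totals → C:11, H:18, Br:1, F:3, O:3.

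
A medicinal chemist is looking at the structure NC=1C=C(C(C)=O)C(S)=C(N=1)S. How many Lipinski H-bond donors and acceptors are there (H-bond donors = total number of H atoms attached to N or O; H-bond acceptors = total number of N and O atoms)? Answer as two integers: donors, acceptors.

Donors: find every N or O and count the H atoms it carries.
  atom 1 (N): bond orders sum to 1 → 2 H
  atom 7 (O): bond orders sum to 2 → 0 H
  atom 11 (N): bond orders sum to 3 → 0 H
Lipinski HBD = 2.
Acceptors: N atoms = 2, O atoms = 1 → HBA = 3.

2, 3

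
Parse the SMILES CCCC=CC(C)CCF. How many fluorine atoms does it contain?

Scan the SMILES for F atoms (remember two-letter symbols like Cl and Br are single atoms).
Fluorine count: 1.

1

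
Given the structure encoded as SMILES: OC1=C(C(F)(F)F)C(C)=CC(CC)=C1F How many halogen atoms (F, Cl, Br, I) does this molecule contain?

Halogen atoms appear at heavy-atom positions 5, 6, 7, 15 (4×F).
Other groups present: 1 hydroxyl.
Halogen count: 4.

4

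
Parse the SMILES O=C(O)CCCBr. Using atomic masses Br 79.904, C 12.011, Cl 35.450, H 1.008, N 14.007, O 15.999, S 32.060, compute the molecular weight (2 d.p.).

167.00 g/mol

First, the molecular formula is C4H7BrO2 (counting implicit H from valence).
  Br: 1 × 79.904 = 79.904
  C: 4 × 12.011 = 48.044
  H: 7 × 1.008 = 7.056
  O: 2 × 15.999 = 31.998
Sum: 1×79.904 + 4×12.011 + 7×1.008 + 2×15.999 = 167.002 → 167.00 g/mol.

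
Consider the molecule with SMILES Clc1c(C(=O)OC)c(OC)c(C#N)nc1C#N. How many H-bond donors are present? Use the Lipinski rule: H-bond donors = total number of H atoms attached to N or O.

Donors: find every N or O and count the H atoms it carries.
  atom 5 (O): bond orders sum to 2 → 0 H
  atom 6 (O): bond orders sum to 2 → 0 H
  atom 9 (O): bond orders sum to 2 → 0 H
  atom 13 (N): bond orders sum to 3 → 0 H
  atom 14 (N): bond orders sum to 3 → 0 H
  atom 17 (N): bond orders sum to 3 → 0 H
Lipinski HBD = 0.

0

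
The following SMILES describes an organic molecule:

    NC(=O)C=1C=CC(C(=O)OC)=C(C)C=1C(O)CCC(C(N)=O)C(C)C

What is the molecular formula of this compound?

C18H26N2O5

Walk through each heavy atom and fill implicit hydrogens from standard valence (C 4, N 3, O 2, S 2, halogen 1):
  atom 1: N, bond orders sum to 1 (valence 3) → 2 H
  atom 2: C, bond orders sum to 4 (valence 4) → 0 H
  atom 3: O, bond orders sum to 2 (valence 2) → 0 H
  atom 4: C, bond orders sum to 4 (valence 4) → 0 H
  atom 5: C, bond orders sum to 3 (valence 4) → 1 H
  atom 6: C, bond orders sum to 3 (valence 4) → 1 H
  atom 7: C, bond orders sum to 4 (valence 4) → 0 H
  atom 8: C, bond orders sum to 4 (valence 4) → 0 H
  atom 9: O, bond orders sum to 2 (valence 2) → 0 H
  atom 10: O, bond orders sum to 2 (valence 2) → 0 H
  atom 11: C, bond orders sum to 1 (valence 4) → 3 H
  atom 12: C, bond orders sum to 4 (valence 4) → 0 H
  atom 13: C, bond orders sum to 1 (valence 4) → 3 H
  atom 14: C, bond orders sum to 4 (valence 4) → 0 H
  atom 15: C, bond orders sum to 3 (valence 4) → 1 H
  atom 16: O, bond orders sum to 1 (valence 2) → 1 H
  atom 17: C, bond orders sum to 2 (valence 4) → 2 H
  atom 18: C, bond orders sum to 2 (valence 4) → 2 H
  atom 19: C, bond orders sum to 3 (valence 4) → 1 H
  atom 20: C, bond orders sum to 4 (valence 4) → 0 H
  atom 21: N, bond orders sum to 1 (valence 3) → 2 H
  atom 22: O, bond orders sum to 2 (valence 2) → 0 H
  atom 23: C, bond orders sum to 3 (valence 4) → 1 H
  atom 24: C, bond orders sum to 1 (valence 4) → 3 H
  atom 25: C, bond orders sum to 1 (valence 4) → 3 H
Totals → C:18, H:26, N:2, O:5.
In Hill order: C18H26N2O5.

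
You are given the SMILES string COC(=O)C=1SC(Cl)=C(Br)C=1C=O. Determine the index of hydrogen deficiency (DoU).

5

Molecular formula: C7H4BrClO3S.
DoU = (2C + 2 + N − H − X) / 2, where X is the halogen count and O/S are ignored.
    = (2·7 + 2 + 0 − 4 − 2) / 2 = 10 / 2 = 5.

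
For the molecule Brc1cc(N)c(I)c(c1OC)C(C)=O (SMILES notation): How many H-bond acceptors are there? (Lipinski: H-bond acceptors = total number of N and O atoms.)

3

N atoms: 1; O atoms: 2.
Lipinski HBA = 1 + 2 = 3.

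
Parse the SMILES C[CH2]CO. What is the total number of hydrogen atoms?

Walk through each heavy atom and fill implicit hydrogens from standard valence (C 4, N 3, O 2, S 2, halogen 1):
  atom 1: C, bond orders sum to 1 (valence 4) → 3 H
  atom 2: C with explicit H count 2
  atom 3: C, bond orders sum to 2 (valence 4) → 2 H
  atom 4: O, bond orders sum to 1 (valence 2) → 1 H
Total hydrogens: 8.

8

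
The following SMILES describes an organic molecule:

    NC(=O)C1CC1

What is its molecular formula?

Walk through each heavy atom and fill implicit hydrogens from standard valence (C 4, N 3, O 2, S 2, halogen 1):
  atom 1: N, bond orders sum to 1 (valence 3) → 2 H
  atom 2: C, bond orders sum to 4 (valence 4) → 0 H
  atom 3: O, bond orders sum to 2 (valence 2) → 0 H
  atom 4: C, bond orders sum to 3 (valence 4) → 1 H
  atom 5: C, bond orders sum to 2 (valence 4) → 2 H
  atom 6: C, bond orders sum to 2 (valence 4) → 2 H
Totals → C:4, H:7, N:1, O:1.

C4H7NO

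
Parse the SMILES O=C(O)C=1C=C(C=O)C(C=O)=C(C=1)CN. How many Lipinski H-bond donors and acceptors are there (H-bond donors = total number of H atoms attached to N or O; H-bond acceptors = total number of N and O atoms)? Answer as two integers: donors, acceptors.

3, 5

Donors: find every N or O and count the H atoms it carries.
  atom 1 (O): bond orders sum to 2 → 0 H
  atom 3 (O): bond orders sum to 1 → 1 H
  atom 8 (O): bond orders sum to 2 → 0 H
  atom 11 (O): bond orders sum to 2 → 0 H
  atom 15 (N): bond orders sum to 1 → 2 H
Lipinski HBD = 3.
Acceptors: N atoms = 1, O atoms = 4 → HBA = 5.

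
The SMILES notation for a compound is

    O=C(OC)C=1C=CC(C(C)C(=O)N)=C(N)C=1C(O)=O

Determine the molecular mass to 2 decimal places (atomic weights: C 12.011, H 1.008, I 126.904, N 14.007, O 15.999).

First, the molecular formula is C12H14N2O5 (counting implicit H from valence).
  C: 12 × 12.011 = 144.132
  H: 14 × 1.008 = 14.112
  N: 2 × 14.007 = 28.014
  O: 5 × 15.999 = 79.995
Sum: 12×12.011 + 14×1.008 + 2×14.007 + 5×15.999 = 266.253 → 266.25 g/mol.

266.25 g/mol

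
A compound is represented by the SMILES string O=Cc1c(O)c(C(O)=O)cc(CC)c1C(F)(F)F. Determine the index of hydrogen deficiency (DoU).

6

Molecular formula: C11H9F3O4.
DoU = (2C + 2 + N − H − X) / 2, where X is the halogen count and O/S are ignored.
    = (2·11 + 2 + 0 − 9 − 3) / 2 = 12 / 2 = 6.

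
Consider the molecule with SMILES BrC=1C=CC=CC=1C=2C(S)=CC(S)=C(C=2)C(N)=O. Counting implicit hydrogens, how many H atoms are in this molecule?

Walk through each heavy atom and fill implicit hydrogens from standard valence (C 4, N 3, O 2, S 2, halogen 1):
  atom 1: Br (halogen, monovalent) → 0 H
  atom 2: C, bond orders sum to 4 (valence 4) → 0 H
  atom 3: C, bond orders sum to 3 (valence 4) → 1 H
  atom 4: C, bond orders sum to 3 (valence 4) → 1 H
  atom 5: C, bond orders sum to 3 (valence 4) → 1 H
  atom 6: C, bond orders sum to 3 (valence 4) → 1 H
  atom 7: C, bond orders sum to 4 (valence 4) → 0 H
  atom 8: C, bond orders sum to 4 (valence 4) → 0 H
  atom 9: C, bond orders sum to 4 (valence 4) → 0 H
  atom 10: S, bond orders sum to 1 (valence 2) → 1 H
  atom 11: C, bond orders sum to 3 (valence 4) → 1 H
  atom 12: C, bond orders sum to 4 (valence 4) → 0 H
  atom 13: S, bond orders sum to 1 (valence 2) → 1 H
  atom 14: C, bond orders sum to 4 (valence 4) → 0 H
  atom 15: C, bond orders sum to 3 (valence 4) → 1 H
  atom 16: C, bond orders sum to 4 (valence 4) → 0 H
  atom 17: N, bond orders sum to 1 (valence 3) → 2 H
  atom 18: O, bond orders sum to 2 (valence 2) → 0 H
Total hydrogens: 10.

10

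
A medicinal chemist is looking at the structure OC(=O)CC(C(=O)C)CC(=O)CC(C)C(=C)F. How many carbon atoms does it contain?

Count every carbon token in the SMILES (each C, including those in ring-closure positions and inside branches).
Carbon count: 12.

12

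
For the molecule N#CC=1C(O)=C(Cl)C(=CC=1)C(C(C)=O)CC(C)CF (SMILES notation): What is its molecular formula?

C14H15ClFNO2

Walk through each heavy atom and fill implicit hydrogens from standard valence (C 4, N 3, O 2, S 2, halogen 1):
  atom 1: N, bond orders sum to 3 (valence 3) → 0 H
  atom 2: C, bond orders sum to 4 (valence 4) → 0 H
  atom 3: C, bond orders sum to 4 (valence 4) → 0 H
  atom 4: C, bond orders sum to 4 (valence 4) → 0 H
  atom 5: O, bond orders sum to 1 (valence 2) → 1 H
  atom 6: C, bond orders sum to 4 (valence 4) → 0 H
  atom 7: Cl (halogen, monovalent) → 0 H
  atom 8: C, bond orders sum to 4 (valence 4) → 0 H
  atom 9: C, bond orders sum to 3 (valence 4) → 1 H
  atom 10: C, bond orders sum to 3 (valence 4) → 1 H
  atom 11: C, bond orders sum to 3 (valence 4) → 1 H
  atom 12: C, bond orders sum to 4 (valence 4) → 0 H
  atom 13: C, bond orders sum to 1 (valence 4) → 3 H
  atom 14: O, bond orders sum to 2 (valence 2) → 0 H
  atom 15: C, bond orders sum to 2 (valence 4) → 2 H
  atom 16: C, bond orders sum to 3 (valence 4) → 1 H
  atom 17: C, bond orders sum to 1 (valence 4) → 3 H
  atom 18: C, bond orders sum to 2 (valence 4) → 2 H
  atom 19: F (halogen, monovalent) → 0 H
Totals → C:14, H:15, Cl:1, F:1, N:1, O:2.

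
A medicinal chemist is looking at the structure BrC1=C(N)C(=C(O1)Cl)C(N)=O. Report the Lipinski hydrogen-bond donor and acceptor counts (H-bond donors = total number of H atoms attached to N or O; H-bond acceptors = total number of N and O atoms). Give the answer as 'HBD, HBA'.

Donors: find every N or O and count the H atoms it carries.
  atom 4 (N): bond orders sum to 1 → 2 H
  atom 7 (O): bond orders sum to 2 → 0 H
  atom 10 (N): bond orders sum to 1 → 2 H
  atom 11 (O): bond orders sum to 2 → 0 H
Lipinski HBD = 4.
Acceptors: N atoms = 2, O atoms = 2 → HBA = 4.

4, 4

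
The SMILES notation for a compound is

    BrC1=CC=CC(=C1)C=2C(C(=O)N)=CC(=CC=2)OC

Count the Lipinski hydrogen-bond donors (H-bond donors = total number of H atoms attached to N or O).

2

Donors: find every N or O and count the H atoms it carries.
  atom 11 (O): bond orders sum to 2 → 0 H
  atom 12 (N): bond orders sum to 1 → 2 H
  atom 17 (O): bond orders sum to 2 → 0 H
Lipinski HBD = 2.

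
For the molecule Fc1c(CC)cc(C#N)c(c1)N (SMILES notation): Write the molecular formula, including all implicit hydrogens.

Walk through each heavy atom and fill implicit hydrogens from standard valence (C 4, N 3, O 2, S 2, halogen 1); for lowercase aromatic atoms, an aromatic c carries 1 H when it has two neighbours and 0 H with three, and aromatic n carries 0 H:
  atom 1: F (halogen, monovalent) → 0 H
  atom 2: aromatic c, 3 neighbours → 0 H
  atom 3: aromatic c, 3 neighbours → 0 H
  atom 4: C, bond orders sum to 2 (valence 4) → 2 H
  atom 5: C, bond orders sum to 1 (valence 4) → 3 H
  atom 6: aromatic c, 2 neighbours → 1 H
  atom 7: aromatic c, 3 neighbours → 0 H
  atom 8: C, bond orders sum to 4 (valence 4) → 0 H
  atom 9: N, bond orders sum to 3 (valence 3) → 0 H
  atom 10: aromatic c, 3 neighbours → 0 H
  atom 11: aromatic c, 2 neighbours → 1 H
  atom 12: N, bond orders sum to 1 (valence 3) → 2 H
Totals → C:9, H:9, F:1, N:2.
In Hill order: C9H9FN2.

C9H9FN2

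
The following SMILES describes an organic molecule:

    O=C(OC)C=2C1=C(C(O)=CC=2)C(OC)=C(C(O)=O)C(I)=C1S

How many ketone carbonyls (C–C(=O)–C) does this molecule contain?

0

Scan the SMILES for the ketone motif — none present.
Groups that are present: 1 carboxylic acid, 1 ester, 1 ether, 1 hydroxyl, 1 thiol.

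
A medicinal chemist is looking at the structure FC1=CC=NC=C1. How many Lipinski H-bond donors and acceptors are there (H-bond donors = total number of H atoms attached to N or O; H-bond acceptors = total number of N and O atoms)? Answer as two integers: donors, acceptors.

0, 1

Donors: find every N or O and count the H atoms it carries.
  atom 5 (N): bond orders sum to 3 → 0 H
Lipinski HBD = 0.
Acceptors: N atoms = 1, O atoms = 0 → HBA = 1.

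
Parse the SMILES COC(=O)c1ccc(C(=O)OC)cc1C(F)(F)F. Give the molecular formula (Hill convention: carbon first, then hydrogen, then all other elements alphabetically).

C11H9F3O4

Walk through each heavy atom and fill implicit hydrogens from standard valence (C 4, N 3, O 2, S 2, halogen 1); for lowercase aromatic atoms, an aromatic c carries 1 H when it has two neighbours and 0 H with three, and aromatic n carries 0 H:
  atom 1: C, bond orders sum to 1 (valence 4) → 3 H
  atom 2: O, bond orders sum to 2 (valence 2) → 0 H
  atom 3: C, bond orders sum to 4 (valence 4) → 0 H
  atom 4: O, bond orders sum to 2 (valence 2) → 0 H
  atom 5: aromatic c, 3 neighbours → 0 H
  atom 6: aromatic c, 2 neighbours → 1 H
  atom 7: aromatic c, 2 neighbours → 1 H
  atom 8: aromatic c, 3 neighbours → 0 H
  atom 9: C, bond orders sum to 4 (valence 4) → 0 H
  atom 10: O, bond orders sum to 2 (valence 2) → 0 H
  atom 11: O, bond orders sum to 2 (valence 2) → 0 H
  atom 12: C, bond orders sum to 1 (valence 4) → 3 H
  atom 13: aromatic c, 2 neighbours → 1 H
  atom 14: aromatic c, 3 neighbours → 0 H
  atom 15: C, bond orders sum to 4 (valence 4) → 0 H
  atom 16: F (halogen, monovalent) → 0 H
  atom 17: F (halogen, monovalent) → 0 H
  atom 18: F (halogen, monovalent) → 0 H
Totals → C:11, H:9, F:3, O:4.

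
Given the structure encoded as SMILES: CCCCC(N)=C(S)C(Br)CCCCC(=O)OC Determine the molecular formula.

Walk through each heavy atom and fill implicit hydrogens from standard valence (C 4, N 3, O 2, S 2, halogen 1):
  atom 1: C, bond orders sum to 1 (valence 4) → 3 H
  atom 2: C, bond orders sum to 2 (valence 4) → 2 H
  atom 3: C, bond orders sum to 2 (valence 4) → 2 H
  atom 4: C, bond orders sum to 2 (valence 4) → 2 H
  atom 5: C, bond orders sum to 4 (valence 4) → 0 H
  atom 6: N, bond orders sum to 1 (valence 3) → 2 H
  atom 7: C, bond orders sum to 4 (valence 4) → 0 H
  atom 8: S, bond orders sum to 1 (valence 2) → 1 H
  atom 9: C, bond orders sum to 3 (valence 4) → 1 H
  atom 10: Br (halogen, monovalent) → 0 H
  atom 11: C, bond orders sum to 2 (valence 4) → 2 H
  atom 12: C, bond orders sum to 2 (valence 4) → 2 H
  atom 13: C, bond orders sum to 2 (valence 4) → 2 H
  atom 14: C, bond orders sum to 2 (valence 4) → 2 H
  atom 15: C, bond orders sum to 4 (valence 4) → 0 H
  atom 16: O, bond orders sum to 2 (valence 2) → 0 H
  atom 17: O, bond orders sum to 2 (valence 2) → 0 H
  atom 18: C, bond orders sum to 1 (valence 4) → 3 H
Totals → C:13, H:24, Br:1, N:1, O:2, S:1.
In Hill order: C13H24BrNO2S.

C13H24BrNO2S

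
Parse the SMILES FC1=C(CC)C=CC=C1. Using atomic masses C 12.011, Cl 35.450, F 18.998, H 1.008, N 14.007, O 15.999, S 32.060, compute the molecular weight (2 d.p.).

124.16 g/mol

First, the molecular formula is C8H9F (counting implicit H from valence).
  C: 8 × 12.011 = 96.088
  F: 1 × 18.998 = 18.998
  H: 9 × 1.008 = 9.072
Sum: 8×12.011 + 1×18.998 + 9×1.008 = 124.158 → 124.16 g/mol.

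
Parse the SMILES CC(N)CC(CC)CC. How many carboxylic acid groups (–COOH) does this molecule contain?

Scan the SMILES for the carboxylic acid motif — none present.
Groups that are present: 1 primary amine.

0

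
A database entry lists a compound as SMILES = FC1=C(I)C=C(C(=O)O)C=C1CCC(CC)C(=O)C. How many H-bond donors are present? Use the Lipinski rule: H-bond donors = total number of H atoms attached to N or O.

1

Donors: find every N or O and count the H atoms it carries.
  atom 8 (O): bond orders sum to 2 → 0 H
  atom 9 (O): bond orders sum to 1 → 1 H
  atom 18 (O): bond orders sum to 2 → 0 H
Lipinski HBD = 1.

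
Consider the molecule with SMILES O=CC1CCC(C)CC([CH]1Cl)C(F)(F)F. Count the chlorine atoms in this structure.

Scan the SMILES for Cl atoms (remember two-letter symbols like Cl and Br are single atoms).
Chlorine count: 1.

1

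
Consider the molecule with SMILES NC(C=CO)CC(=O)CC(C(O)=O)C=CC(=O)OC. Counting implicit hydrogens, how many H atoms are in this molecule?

Walk through each heavy atom and fill implicit hydrogens from standard valence (C 4, N 3, O 2, S 2, halogen 1):
  atom 1: N, bond orders sum to 1 (valence 3) → 2 H
  atom 2: C, bond orders sum to 3 (valence 4) → 1 H
  atom 3: C, bond orders sum to 3 (valence 4) → 1 H
  atom 4: C, bond orders sum to 3 (valence 4) → 1 H
  atom 5: O, bond orders sum to 1 (valence 2) → 1 H
  atom 6: C, bond orders sum to 2 (valence 4) → 2 H
  atom 7: C, bond orders sum to 4 (valence 4) → 0 H
  atom 8: O, bond orders sum to 2 (valence 2) → 0 H
  atom 9: C, bond orders sum to 2 (valence 4) → 2 H
  atom 10: C, bond orders sum to 3 (valence 4) → 1 H
  atom 11: C, bond orders sum to 4 (valence 4) → 0 H
  atom 12: O, bond orders sum to 1 (valence 2) → 1 H
  atom 13: O, bond orders sum to 2 (valence 2) → 0 H
  atom 14: C, bond orders sum to 3 (valence 4) → 1 H
  atom 15: C, bond orders sum to 3 (valence 4) → 1 H
  atom 16: C, bond orders sum to 4 (valence 4) → 0 H
  atom 17: O, bond orders sum to 2 (valence 2) → 0 H
  atom 18: O, bond orders sum to 2 (valence 2) → 0 H
  atom 19: C, bond orders sum to 1 (valence 4) → 3 H
Total hydrogens: 17.

17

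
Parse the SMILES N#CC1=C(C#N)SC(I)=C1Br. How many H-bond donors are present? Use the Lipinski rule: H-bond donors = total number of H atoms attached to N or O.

0

Donors: find every N or O and count the H atoms it carries.
  atom 1 (N): bond orders sum to 3 → 0 H
  atom 6 (N): bond orders sum to 3 → 0 H
Lipinski HBD = 0.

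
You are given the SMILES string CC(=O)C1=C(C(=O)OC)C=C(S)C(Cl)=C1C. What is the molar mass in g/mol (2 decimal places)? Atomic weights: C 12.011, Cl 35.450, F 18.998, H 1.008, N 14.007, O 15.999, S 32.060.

258.72 g/mol

First, the molecular formula is C11H11ClO3S (counting implicit H from valence).
  C: 11 × 12.011 = 132.121
  Cl: 1 × 35.450 = 35.450
  H: 11 × 1.008 = 11.088
  O: 3 × 15.999 = 47.997
  S: 1 × 32.060 = 32.060
Sum: 11×12.011 + 1×35.450 + 11×1.008 + 3×15.999 + 1×32.060 = 258.716 → 258.72 g/mol.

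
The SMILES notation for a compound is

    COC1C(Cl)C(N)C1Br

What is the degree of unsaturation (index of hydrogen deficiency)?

Degree of unsaturation = (number of rings) + (number of π bonds).
Ring closures in the SMILES: 1.
π bonds: none → 0 DoU from unsaturation.
Total DoU = 1 + 0 = 1.

1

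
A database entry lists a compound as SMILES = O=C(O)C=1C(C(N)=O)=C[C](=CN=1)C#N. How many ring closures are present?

1

In SMILES, each pair of matching ring-closure digits denotes one ring-closing bond; the number of such bonds equals the number of independent rings.
Ring-closure bonds here: 1.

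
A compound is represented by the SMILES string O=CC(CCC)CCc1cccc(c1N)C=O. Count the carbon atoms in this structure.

Count every carbon token in the SMILES (each C, including those in ring-closure positions and inside branches).
Carbon count: 14.

14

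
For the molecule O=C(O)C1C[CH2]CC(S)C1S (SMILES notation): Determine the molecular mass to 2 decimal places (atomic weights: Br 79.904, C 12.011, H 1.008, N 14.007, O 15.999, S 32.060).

First, the molecular formula is C7H12O2S2 (counting implicit H from valence).
  C: 7 × 12.011 = 84.077
  H: 12 × 1.008 = 12.096
  O: 2 × 15.999 = 31.998
  S: 2 × 32.060 = 64.120
Sum: 7×12.011 + 12×1.008 + 2×15.999 + 2×32.060 = 192.291 → 192.29 g/mol.

192.29 g/mol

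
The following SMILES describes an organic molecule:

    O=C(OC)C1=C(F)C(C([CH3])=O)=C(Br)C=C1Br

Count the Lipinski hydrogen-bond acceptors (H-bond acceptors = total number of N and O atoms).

N atoms: 0; O atoms: 3.
Lipinski HBA = 0 + 3 = 3.

3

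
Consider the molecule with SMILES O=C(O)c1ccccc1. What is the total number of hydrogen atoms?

6

Walk through each heavy atom and fill implicit hydrogens from standard valence (C 4, N 3, O 2, S 2, halogen 1); for lowercase aromatic atoms, an aromatic c carries 1 H when it has two neighbours and 0 H with three, and aromatic n carries 0 H:
  atom 1: O, bond orders sum to 2 (valence 2) → 0 H
  atom 2: C, bond orders sum to 4 (valence 4) → 0 H
  atom 3: O, bond orders sum to 1 (valence 2) → 1 H
  atom 4: aromatic c, 3 neighbours → 0 H
  atom 5: aromatic c, 2 neighbours → 1 H
  atom 6: aromatic c, 2 neighbours → 1 H
  atom 7: aromatic c, 2 neighbours → 1 H
  atom 8: aromatic c, 2 neighbours → 1 H
  atom 9: aromatic c, 2 neighbours → 1 H
Total hydrogens: 6.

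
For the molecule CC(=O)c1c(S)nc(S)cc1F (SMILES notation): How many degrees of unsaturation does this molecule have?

Molecular formula: C7H6FNOS2.
DoU = (2C + 2 + N − H − X) / 2, where X is the halogen count and O/S are ignored.
    = (2·7 + 2 + 1 − 6 − 1) / 2 = 10 / 2 = 5.

5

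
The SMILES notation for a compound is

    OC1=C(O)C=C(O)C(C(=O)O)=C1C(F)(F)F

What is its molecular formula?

C8H5F3O5

Walk through each heavy atom and fill implicit hydrogens from standard valence (C 4, N 3, O 2, S 2, halogen 1):
  atom 1: O, bond orders sum to 1 (valence 2) → 1 H
  atom 2: C, bond orders sum to 4 (valence 4) → 0 H
  atom 3: C, bond orders sum to 4 (valence 4) → 0 H
  atom 4: O, bond orders sum to 1 (valence 2) → 1 H
  atom 5: C, bond orders sum to 3 (valence 4) → 1 H
  atom 6: C, bond orders sum to 4 (valence 4) → 0 H
  atom 7: O, bond orders sum to 1 (valence 2) → 1 H
  atom 8: C, bond orders sum to 4 (valence 4) → 0 H
  atom 9: C, bond orders sum to 4 (valence 4) → 0 H
  atom 10: O, bond orders sum to 2 (valence 2) → 0 H
  atom 11: O, bond orders sum to 1 (valence 2) → 1 H
  atom 12: C, bond orders sum to 4 (valence 4) → 0 H
  atom 13: C, bond orders sum to 4 (valence 4) → 0 H
  atom 14: F (halogen, monovalent) → 0 H
  atom 15: F (halogen, monovalent) → 0 H
  atom 16: F (halogen, monovalent) → 0 H
Totals → C:8, H:5, F:3, O:5.
In Hill order: C8H5F3O5.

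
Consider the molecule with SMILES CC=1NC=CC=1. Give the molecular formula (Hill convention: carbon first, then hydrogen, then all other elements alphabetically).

Walk through each heavy atom and fill implicit hydrogens from standard valence (C 4, N 3, O 2, S 2, halogen 1):
  atom 1: C, bond orders sum to 1 (valence 4) → 3 H
  atom 2: C, bond orders sum to 4 (valence 4) → 0 H
  atom 3: N, bond orders sum to 2 (valence 3) → 1 H
  atom 4: C, bond orders sum to 3 (valence 4) → 1 H
  atom 5: C, bond orders sum to 3 (valence 4) → 1 H
  atom 6: C, bond orders sum to 3 (valence 4) → 1 H
Totals → C:5, H:7, N:1.
In Hill order: C5H7N.

C5H7N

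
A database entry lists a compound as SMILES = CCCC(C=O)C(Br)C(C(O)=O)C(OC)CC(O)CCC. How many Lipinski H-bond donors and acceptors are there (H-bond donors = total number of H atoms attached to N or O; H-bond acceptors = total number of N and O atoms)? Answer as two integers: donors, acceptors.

Donors: find every N or O and count the H atoms it carries.
  atom 6 (O): bond orders sum to 2 → 0 H
  atom 11 (O): bond orders sum to 1 → 1 H
  atom 12 (O): bond orders sum to 2 → 0 H
  atom 14 (O): bond orders sum to 2 → 0 H
  atom 18 (O): bond orders sum to 1 → 1 H
Lipinski HBD = 2.
Acceptors: N atoms = 0, O atoms = 5 → HBA = 5.

2, 5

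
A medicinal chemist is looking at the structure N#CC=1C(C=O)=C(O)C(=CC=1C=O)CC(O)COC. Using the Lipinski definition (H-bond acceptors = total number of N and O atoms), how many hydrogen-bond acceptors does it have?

6

N atoms: 1; O atoms: 5.
Lipinski HBA = 1 + 5 = 6.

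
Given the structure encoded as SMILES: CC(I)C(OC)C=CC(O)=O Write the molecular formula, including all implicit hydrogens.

C7H11IO3

Walk through each heavy atom and fill implicit hydrogens from standard valence (C 4, N 3, O 2, S 2, halogen 1):
  atom 1: C, bond orders sum to 1 (valence 4) → 3 H
  atom 2: C, bond orders sum to 3 (valence 4) → 1 H
  atom 3: I (halogen, monovalent) → 0 H
  atom 4: C, bond orders sum to 3 (valence 4) → 1 H
  atom 5: O, bond orders sum to 2 (valence 2) → 0 H
  atom 6: C, bond orders sum to 1 (valence 4) → 3 H
  atom 7: C, bond orders sum to 3 (valence 4) → 1 H
  atom 8: C, bond orders sum to 3 (valence 4) → 1 H
  atom 9: C, bond orders sum to 4 (valence 4) → 0 H
  atom 10: O, bond orders sum to 1 (valence 2) → 1 H
  atom 11: O, bond orders sum to 2 (valence 2) → 0 H
Totals → C:7, H:11, I:1, O:3.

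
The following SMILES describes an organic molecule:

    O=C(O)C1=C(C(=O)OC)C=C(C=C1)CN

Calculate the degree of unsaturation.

6

Molecular formula: C10H11NO4.
DoU = (2C + 2 + N − H − X) / 2, where X is the halogen count and O/S are ignored.
    = (2·10 + 2 + 1 − 11 − 0) / 2 = 12 / 2 = 6.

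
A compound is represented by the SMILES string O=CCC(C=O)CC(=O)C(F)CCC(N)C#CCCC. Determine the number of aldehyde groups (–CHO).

The aldehyde motif appears at heavy-atom positions 2, 5 in the SMILES.
Other groups present: 1 alkyne, 1 ketone, 1 primary amine.
Aldehyde count: 2.

2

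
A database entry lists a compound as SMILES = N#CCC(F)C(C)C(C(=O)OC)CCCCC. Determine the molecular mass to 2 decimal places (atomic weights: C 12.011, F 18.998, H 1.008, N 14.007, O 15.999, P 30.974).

243.32 g/mol

First, the molecular formula is C13H22FNO2 (counting implicit H from valence).
  C: 13 × 12.011 = 156.143
  F: 1 × 18.998 = 18.998
  H: 22 × 1.008 = 22.176
  N: 1 × 14.007 = 14.007
  O: 2 × 15.999 = 31.998
Sum: 13×12.011 + 1×18.998 + 22×1.008 + 1×14.007 + 2×15.999 = 243.322 → 243.32 g/mol.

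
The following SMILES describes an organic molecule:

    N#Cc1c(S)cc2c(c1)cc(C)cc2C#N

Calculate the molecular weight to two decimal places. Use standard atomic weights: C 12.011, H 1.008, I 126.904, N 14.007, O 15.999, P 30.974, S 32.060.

First, the molecular formula is C13H8N2S (counting implicit H from valence).
  C: 13 × 12.011 = 156.143
  H: 8 × 1.008 = 8.064
  N: 2 × 14.007 = 28.014
  S: 1 × 32.060 = 32.060
Sum: 13×12.011 + 8×1.008 + 2×14.007 + 1×32.060 = 224.281 → 224.28 g/mol.

224.28 g/mol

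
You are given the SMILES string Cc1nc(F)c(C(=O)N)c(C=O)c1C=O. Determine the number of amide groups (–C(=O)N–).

1

The amide motif appears at heavy-atom position 7 in the SMILES.
Other groups present: 2 aldehyde.
Amide count: 1.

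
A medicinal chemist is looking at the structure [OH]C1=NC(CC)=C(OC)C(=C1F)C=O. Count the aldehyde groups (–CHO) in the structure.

The aldehyde motif appears at heavy-atom position 13 in the SMILES.
Other groups present: 1 ether, 1 hydroxyl.
Aldehyde count: 1.

1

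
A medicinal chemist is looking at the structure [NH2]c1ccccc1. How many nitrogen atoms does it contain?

Scan the SMILES for N atoms (remember two-letter symbols like Cl and Br are single atoms).
Nitrogen count: 1.

1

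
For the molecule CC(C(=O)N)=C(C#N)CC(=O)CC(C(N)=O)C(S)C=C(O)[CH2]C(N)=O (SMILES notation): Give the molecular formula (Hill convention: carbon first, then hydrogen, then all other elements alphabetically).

C15H20N4O5S

Walk through each heavy atom and fill implicit hydrogens from standard valence (C 4, N 3, O 2, S 2, halogen 1):
  atom 1: C, bond orders sum to 1 (valence 4) → 3 H
  atom 2: C, bond orders sum to 4 (valence 4) → 0 H
  atom 3: C, bond orders sum to 4 (valence 4) → 0 H
  atom 4: O, bond orders sum to 2 (valence 2) → 0 H
  atom 5: N, bond orders sum to 1 (valence 3) → 2 H
  atom 6: C, bond orders sum to 4 (valence 4) → 0 H
  atom 7: C, bond orders sum to 4 (valence 4) → 0 H
  atom 8: N, bond orders sum to 3 (valence 3) → 0 H
  atom 9: C, bond orders sum to 2 (valence 4) → 2 H
  atom 10: C, bond orders sum to 4 (valence 4) → 0 H
  atom 11: O, bond orders sum to 2 (valence 2) → 0 H
  atom 12: C, bond orders sum to 2 (valence 4) → 2 H
  atom 13: C, bond orders sum to 3 (valence 4) → 1 H
  atom 14: C, bond orders sum to 4 (valence 4) → 0 H
  atom 15: N, bond orders sum to 1 (valence 3) → 2 H
  atom 16: O, bond orders sum to 2 (valence 2) → 0 H
  atom 17: C, bond orders sum to 3 (valence 4) → 1 H
  atom 18: S, bond orders sum to 1 (valence 2) → 1 H
  atom 19: C, bond orders sum to 3 (valence 4) → 1 H
  atom 20: C, bond orders sum to 4 (valence 4) → 0 H
  atom 21: O, bond orders sum to 1 (valence 2) → 1 H
  atom 22: C with explicit H count 2
  atom 23: C, bond orders sum to 4 (valence 4) → 0 H
  atom 24: N, bond orders sum to 1 (valence 3) → 2 H
  atom 25: O, bond orders sum to 2 (valence 2) → 0 H
Totals → C:15, H:20, N:4, O:5, S:1.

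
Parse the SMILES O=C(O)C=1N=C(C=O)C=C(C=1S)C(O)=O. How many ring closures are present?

1

In SMILES, each pair of matching ring-closure digits denotes one ring-closing bond; the number of such bonds equals the number of independent rings.
Ring-closure bonds here: 1.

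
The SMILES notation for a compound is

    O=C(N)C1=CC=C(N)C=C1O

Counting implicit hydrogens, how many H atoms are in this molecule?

8

Walk through each heavy atom and fill implicit hydrogens from standard valence (C 4, N 3, O 2, S 2, halogen 1):
  atom 1: O, bond orders sum to 2 (valence 2) → 0 H
  atom 2: C, bond orders sum to 4 (valence 4) → 0 H
  atom 3: N, bond orders sum to 1 (valence 3) → 2 H
  atom 4: C, bond orders sum to 4 (valence 4) → 0 H
  atom 5: C, bond orders sum to 3 (valence 4) → 1 H
  atom 6: C, bond orders sum to 3 (valence 4) → 1 H
  atom 7: C, bond orders sum to 4 (valence 4) → 0 H
  atom 8: N, bond orders sum to 1 (valence 3) → 2 H
  atom 9: C, bond orders sum to 3 (valence 4) → 1 H
  atom 10: C, bond orders sum to 4 (valence 4) → 0 H
  atom 11: O, bond orders sum to 1 (valence 2) → 1 H
Total hydrogens: 8.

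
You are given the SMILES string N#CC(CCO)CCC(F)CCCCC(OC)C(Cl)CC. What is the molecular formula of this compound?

C16H29ClFNO2

Walk through each heavy atom and fill implicit hydrogens from standard valence (C 4, N 3, O 2, S 2, halogen 1):
  atom 1: N, bond orders sum to 3 (valence 3) → 0 H
  atom 2: C, bond orders sum to 4 (valence 4) → 0 H
  atom 3: C, bond orders sum to 3 (valence 4) → 1 H
  atom 4: C, bond orders sum to 2 (valence 4) → 2 H
  atom 5: C, bond orders sum to 2 (valence 4) → 2 H
  atom 6: O, bond orders sum to 1 (valence 2) → 1 H
  atom 7: C, bond orders sum to 2 (valence 4) → 2 H
  atom 8: C, bond orders sum to 2 (valence 4) → 2 H
  atom 9: C, bond orders sum to 3 (valence 4) → 1 H
  atom 10: F (halogen, monovalent) → 0 H
  atom 11: C, bond orders sum to 2 (valence 4) → 2 H
  atom 12: C, bond orders sum to 2 (valence 4) → 2 H
  atom 13: C, bond orders sum to 2 (valence 4) → 2 H
  atom 14: C, bond orders sum to 2 (valence 4) → 2 H
  atom 15: C, bond orders sum to 3 (valence 4) → 1 H
  atom 16: O, bond orders sum to 2 (valence 2) → 0 H
  atom 17: C, bond orders sum to 1 (valence 4) → 3 H
  atom 18: C, bond orders sum to 3 (valence 4) → 1 H
  atom 19: Cl (halogen, monovalent) → 0 H
  atom 20: C, bond orders sum to 2 (valence 4) → 2 H
  atom 21: C, bond orders sum to 1 (valence 4) → 3 H
Totals → C:16, H:29, Cl:1, F:1, N:1, O:2.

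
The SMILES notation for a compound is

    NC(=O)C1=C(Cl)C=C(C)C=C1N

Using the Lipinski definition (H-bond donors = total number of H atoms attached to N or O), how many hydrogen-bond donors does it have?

4

Donors: find every N or O and count the H atoms it carries.
  atom 1 (N): bond orders sum to 1 → 2 H
  atom 3 (O): bond orders sum to 2 → 0 H
  atom 12 (N): bond orders sum to 1 → 2 H
Lipinski HBD = 4.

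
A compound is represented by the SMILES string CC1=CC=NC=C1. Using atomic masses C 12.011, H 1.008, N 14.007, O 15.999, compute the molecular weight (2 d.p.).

First, the molecular formula is C6H7N (counting implicit H from valence).
  C: 6 × 12.011 = 72.066
  H: 7 × 1.008 = 7.056
  N: 1 × 14.007 = 14.007
Sum: 6×12.011 + 7×1.008 + 1×14.007 = 93.129 → 93.13 g/mol.

93.13 g/mol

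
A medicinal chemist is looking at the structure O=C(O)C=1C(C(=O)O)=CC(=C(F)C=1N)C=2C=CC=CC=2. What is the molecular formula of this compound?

C14H10FNO4

Walk through each heavy atom and fill implicit hydrogens from standard valence (C 4, N 3, O 2, S 2, halogen 1):
  atom 1: O, bond orders sum to 2 (valence 2) → 0 H
  atom 2: C, bond orders sum to 4 (valence 4) → 0 H
  atom 3: O, bond orders sum to 1 (valence 2) → 1 H
  atom 4: C, bond orders sum to 4 (valence 4) → 0 H
  atom 5: C, bond orders sum to 4 (valence 4) → 0 H
  atom 6: C, bond orders sum to 4 (valence 4) → 0 H
  atom 7: O, bond orders sum to 2 (valence 2) → 0 H
  atom 8: O, bond orders sum to 1 (valence 2) → 1 H
  atom 9: C, bond orders sum to 3 (valence 4) → 1 H
  atom 10: C, bond orders sum to 4 (valence 4) → 0 H
  atom 11: C, bond orders sum to 4 (valence 4) → 0 H
  atom 12: F (halogen, monovalent) → 0 H
  atom 13: C, bond orders sum to 4 (valence 4) → 0 H
  atom 14: N, bond orders sum to 1 (valence 3) → 2 H
  atom 15: C, bond orders sum to 4 (valence 4) → 0 H
  atom 16: C, bond orders sum to 3 (valence 4) → 1 H
  atom 17: C, bond orders sum to 3 (valence 4) → 1 H
  atom 18: C, bond orders sum to 3 (valence 4) → 1 H
  atom 19: C, bond orders sum to 3 (valence 4) → 1 H
  atom 20: C, bond orders sum to 3 (valence 4) → 1 H
Totals → C:14, H:10, F:1, N:1, O:4.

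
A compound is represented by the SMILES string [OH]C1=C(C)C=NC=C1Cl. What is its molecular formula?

Walk through each heavy atom and fill implicit hydrogens from standard valence (C 4, N 3, O 2, S 2, halogen 1):
  atom 1: O with explicit H count 1
  atom 2: C, bond orders sum to 4 (valence 4) → 0 H
  atom 3: C, bond orders sum to 4 (valence 4) → 0 H
  atom 4: C, bond orders sum to 1 (valence 4) → 3 H
  atom 5: C, bond orders sum to 3 (valence 4) → 1 H
  atom 6: N, bond orders sum to 3 (valence 3) → 0 H
  atom 7: C, bond orders sum to 3 (valence 4) → 1 H
  atom 8: C, bond orders sum to 4 (valence 4) → 0 H
  atom 9: Cl (halogen, monovalent) → 0 H
Totals → C:6, H:6, Cl:1, N:1, O:1.
In Hill order: C6H6ClNO.

C6H6ClNO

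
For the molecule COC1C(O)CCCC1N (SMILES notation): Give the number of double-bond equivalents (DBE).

Degree of unsaturation = (number of rings) + (number of π bonds).
Ring closures in the SMILES: 1.
π bonds: none → 0 DoU from unsaturation.
Total DoU = 1 + 0 = 1.

1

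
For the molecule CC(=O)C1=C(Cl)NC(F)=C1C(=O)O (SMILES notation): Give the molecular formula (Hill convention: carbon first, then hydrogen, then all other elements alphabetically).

C7H5ClFNO3

Walk through each heavy atom and fill implicit hydrogens from standard valence (C 4, N 3, O 2, S 2, halogen 1):
  atom 1: C, bond orders sum to 1 (valence 4) → 3 H
  atom 2: C, bond orders sum to 4 (valence 4) → 0 H
  atom 3: O, bond orders sum to 2 (valence 2) → 0 H
  atom 4: C, bond orders sum to 4 (valence 4) → 0 H
  atom 5: C, bond orders sum to 4 (valence 4) → 0 H
  atom 6: Cl (halogen, monovalent) → 0 H
  atom 7: N, bond orders sum to 2 (valence 3) → 1 H
  atom 8: C, bond orders sum to 4 (valence 4) → 0 H
  atom 9: F (halogen, monovalent) → 0 H
  atom 10: C, bond orders sum to 4 (valence 4) → 0 H
  atom 11: C, bond orders sum to 4 (valence 4) → 0 H
  atom 12: O, bond orders sum to 2 (valence 2) → 0 H
  atom 13: O, bond orders sum to 1 (valence 2) → 1 H
Totals → C:7, H:5, Cl:1, F:1, N:1, O:3.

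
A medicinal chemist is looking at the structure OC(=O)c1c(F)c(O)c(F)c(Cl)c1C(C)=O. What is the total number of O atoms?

Scan the SMILES for O atoms (remember two-letter symbols like Cl and Br are single atoms).
Oxygen count: 4.

4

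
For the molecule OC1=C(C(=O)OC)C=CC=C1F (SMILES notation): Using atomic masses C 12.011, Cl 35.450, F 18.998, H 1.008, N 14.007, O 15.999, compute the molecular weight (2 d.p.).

170.14 g/mol

First, the molecular formula is C8H7FO3 (counting implicit H from valence).
  C: 8 × 12.011 = 96.088
  F: 1 × 18.998 = 18.998
  H: 7 × 1.008 = 7.056
  O: 3 × 15.999 = 47.997
Sum: 8×12.011 + 1×18.998 + 7×1.008 + 3×15.999 = 170.139 → 170.14 g/mol.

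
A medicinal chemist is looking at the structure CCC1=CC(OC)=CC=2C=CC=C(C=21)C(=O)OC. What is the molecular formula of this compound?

C15H16O3

Walk through each heavy atom and fill implicit hydrogens from standard valence (C 4, N 3, O 2, S 2, halogen 1):
  atom 1: C, bond orders sum to 1 (valence 4) → 3 H
  atom 2: C, bond orders sum to 2 (valence 4) → 2 H
  atom 3: C, bond orders sum to 4 (valence 4) → 0 H
  atom 4: C, bond orders sum to 3 (valence 4) → 1 H
  atom 5: C, bond orders sum to 4 (valence 4) → 0 H
  atom 6: O, bond orders sum to 2 (valence 2) → 0 H
  atom 7: C, bond orders sum to 1 (valence 4) → 3 H
  atom 8: C, bond orders sum to 3 (valence 4) → 1 H
  atom 9: C, bond orders sum to 4 (valence 4) → 0 H
  atom 10: C, bond orders sum to 3 (valence 4) → 1 H
  atom 11: C, bond orders sum to 3 (valence 4) → 1 H
  atom 12: C, bond orders sum to 3 (valence 4) → 1 H
  atom 13: C, bond orders sum to 4 (valence 4) → 0 H
  atom 14: C, bond orders sum to 4 (valence 4) → 0 H
  atom 15: C, bond orders sum to 4 (valence 4) → 0 H
  atom 16: O, bond orders sum to 2 (valence 2) → 0 H
  atom 17: O, bond orders sum to 2 (valence 2) → 0 H
  atom 18: C, bond orders sum to 1 (valence 4) → 3 H
Totals → C:15, H:16, O:3.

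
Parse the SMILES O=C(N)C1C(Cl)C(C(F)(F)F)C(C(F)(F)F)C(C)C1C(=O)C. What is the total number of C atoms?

12

Count every carbon token in the SMILES (each C, including those in ring-closure positions and inside branches).
Carbon count: 12.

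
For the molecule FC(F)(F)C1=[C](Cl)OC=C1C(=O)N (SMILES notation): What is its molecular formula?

Walk through each heavy atom and fill implicit hydrogens from standard valence (C 4, N 3, O 2, S 2, halogen 1):
  atom 1: F (halogen, monovalent) → 0 H
  atom 2: C, bond orders sum to 4 (valence 4) → 0 H
  atom 3: F (halogen, monovalent) → 0 H
  atom 4: F (halogen, monovalent) → 0 H
  atom 5: C, bond orders sum to 4 (valence 4) → 0 H
  atom 6: C with explicit H count 0
  atom 7: Cl (halogen, monovalent) → 0 H
  atom 8: O, bond orders sum to 2 (valence 2) → 0 H
  atom 9: C, bond orders sum to 3 (valence 4) → 1 H
  atom 10: C, bond orders sum to 4 (valence 4) → 0 H
  atom 11: C, bond orders sum to 4 (valence 4) → 0 H
  atom 12: O, bond orders sum to 2 (valence 2) → 0 H
  atom 13: N, bond orders sum to 1 (valence 3) → 2 H
Totals → C:6, H:3, Cl:1, F:3, N:1, O:2.
In Hill order: C6H3ClF3NO2.

C6H3ClF3NO2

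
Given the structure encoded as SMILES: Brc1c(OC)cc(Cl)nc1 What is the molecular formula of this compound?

C6H5BrClNO

Walk through each heavy atom and fill implicit hydrogens from standard valence (C 4, N 3, O 2, S 2, halogen 1); for lowercase aromatic atoms, an aromatic c carries 1 H when it has two neighbours and 0 H with three, and aromatic n carries 0 H:
  atom 1: Br (halogen, monovalent) → 0 H
  atom 2: aromatic c, 3 neighbours → 0 H
  atom 3: aromatic c, 3 neighbours → 0 H
  atom 4: O, bond orders sum to 2 (valence 2) → 0 H
  atom 5: C, bond orders sum to 1 (valence 4) → 3 H
  atom 6: aromatic c, 2 neighbours → 1 H
  atom 7: aromatic c, 3 neighbours → 0 H
  atom 8: Cl (halogen, monovalent) → 0 H
  atom 9: aromatic n, 2 neighbours → 0 H
  atom 10: aromatic c, 2 neighbours → 1 H
Totals → C:6, H:5, Br:1, Cl:1, N:1, O:1.
In Hill order: C6H5BrClNO.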